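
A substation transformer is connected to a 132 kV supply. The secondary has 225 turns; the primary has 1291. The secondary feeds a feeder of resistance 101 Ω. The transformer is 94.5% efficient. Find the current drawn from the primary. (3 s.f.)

I_p ≈ 42.0 A

V_s = 132000 × 225/1291 = 23005 V.
I_s = V_s/R = 23005/101 = 227.78 A.
P_out = V_s I_s = 23005 × 227.78 = 5.2401×10^6 W.
P_in = P_out/η = 5.2401×10^6/0.945 = 5.5451×10^6 W.
I_p = P_in/V_p = 5.5451×10^6/132000 = 42.0 A.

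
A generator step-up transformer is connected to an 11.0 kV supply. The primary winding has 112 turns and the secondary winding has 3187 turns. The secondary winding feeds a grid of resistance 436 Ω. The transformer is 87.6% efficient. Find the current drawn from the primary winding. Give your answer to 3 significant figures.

I_p ≈ 23300 A

V_s = 11000 × 3187/112 = 313010 V.
I_s = V_s/R = 313010/436 = 717.91 A.
P_out = V_s I_s = 313010 × 717.91 = 2.2471×10^8 W.
P_in = P_out/η = 2.2471×10^8/0.876 = 2.5652×10^8 W.
I_p = P_in/V_p = 2.5652×10^8/11000 = 23300 A.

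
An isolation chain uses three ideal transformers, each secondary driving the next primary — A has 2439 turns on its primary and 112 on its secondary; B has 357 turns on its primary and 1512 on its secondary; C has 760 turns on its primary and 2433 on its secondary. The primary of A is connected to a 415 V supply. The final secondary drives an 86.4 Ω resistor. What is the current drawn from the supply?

I_supply ≈ 1.86 A

Secondary of A: V = 415.00 × 112/2439 = 19.057 V.
Secondary of B: V = 19.057 × 1512/357 = 80.712 V.
Secondary of C: V = 80.712 × 2433/760 = 258.38 V.
I_load = 258.38/86.4 = 2.9906 A, so P_out = 258.38 × 2.9906 = 772.71 W.
All ideal ⇒ P_in = P_out, so I_supply = 772.71/415 = 1.86 A.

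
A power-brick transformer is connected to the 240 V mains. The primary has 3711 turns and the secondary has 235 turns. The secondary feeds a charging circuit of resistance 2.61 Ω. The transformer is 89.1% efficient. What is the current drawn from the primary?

I_p ≈ 0.414 A

V_s = 240 × 235/3711 = 15.198 V.
I_s = V_s/R = 15.198/2.61 = 5.8230 A.
P_out = V_s I_s = 15.198 × 5.8230 = 88.498 W.
P_in = P_out/η = 88.498/0.891 = 99.325 W.
I_p = P_in/V_p = 99.325/240 = 0.414 A.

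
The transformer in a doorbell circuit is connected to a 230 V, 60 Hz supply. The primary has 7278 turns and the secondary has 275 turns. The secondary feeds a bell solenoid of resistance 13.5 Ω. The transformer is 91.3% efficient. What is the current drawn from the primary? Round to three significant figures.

V_s = 230 × 275/7278 = 8.6906 V.
I_s = V_s/R = 8.6906/13.5 = 0.64375 A.
P_out = V_s I_s = 8.6906 × 0.64375 = 5.5945 W.
P_in = P_out/η = 5.5945/0.913 = 6.1276 W.
I_p = P_in/V_p = 6.1276/230 = 0.0266 A.

I_p ≈ 0.0266 A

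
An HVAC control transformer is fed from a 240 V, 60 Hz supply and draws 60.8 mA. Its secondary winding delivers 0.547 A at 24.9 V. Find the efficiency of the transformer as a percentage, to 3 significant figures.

P_in = 240 × 0.0608 = 14.5920 W.
P_out = 24.9 × 0.547 = 13.6203 W.
η = P_out/P_in = 13.6203/14.5920 = 0.933.

η ≈ 93.3%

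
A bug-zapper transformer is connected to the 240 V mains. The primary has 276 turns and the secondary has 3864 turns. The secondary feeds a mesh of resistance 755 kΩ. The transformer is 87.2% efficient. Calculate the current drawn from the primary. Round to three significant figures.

V_s = 240 × 3864/276 = 3360.0 V.
I_s = V_s/R = 3360.0/755000 = 0.0044503 A.
P_out = V_s I_s = 3360.0 × 0.0044503 = 14.953 W.
P_in = P_out/η = 14.953/0.872 = 17.148 W.
I_p = P_in/V_p = 17.148/240 = 0.0715 A.

I_p ≈ 0.0715 A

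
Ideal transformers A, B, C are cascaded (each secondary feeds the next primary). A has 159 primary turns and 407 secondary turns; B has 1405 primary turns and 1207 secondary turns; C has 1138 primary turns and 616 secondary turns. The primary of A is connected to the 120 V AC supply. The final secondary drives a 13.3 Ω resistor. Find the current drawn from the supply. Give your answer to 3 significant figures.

After A: V = 120.00 × 407/159 = 307.17 V.
After B: V = 307.17 × 1207/1405 = 263.88 V.
After C: V = 263.88 × 616/1138 = 142.84 V.
I_load = 142.84/13.3 = 10.740 A, so P_out = 142.84 × 10.740 = 1534.1 W.
All ideal ⇒ P_in = P_out, so I_supply = 1534.1/120 = 12.8 A.

I_supply ≈ 12.8 A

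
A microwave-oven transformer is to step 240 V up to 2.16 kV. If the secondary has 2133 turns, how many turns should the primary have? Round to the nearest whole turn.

N_p = 237 turns

N_p/N_s = V_p/V_s, so N_p = 2133 × 240/2160 = 237.0 ≈ 237 turns.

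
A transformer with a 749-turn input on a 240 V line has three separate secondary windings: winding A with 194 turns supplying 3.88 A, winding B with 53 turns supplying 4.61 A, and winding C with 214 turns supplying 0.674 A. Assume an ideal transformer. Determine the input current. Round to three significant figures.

I_in ≈ 1.52 A

V_A = 240 × 194/749 = 62.163 V; V_B = 240 × 53/749 = 16.983 V; V_C = 240 × 214/749 = 68.571 V.
P_out = V_A I_A + V_B I_B + V_C I_C = 62.163×3.88 + 16.983×4.61 + 68.571×0.674 = 241.19 + 78.290 + 46.217 = 365.70 W.
Ideal ⇒ P_in = P_out, so I_in = P_out/V_in = 365.70/240 = 1.52 A.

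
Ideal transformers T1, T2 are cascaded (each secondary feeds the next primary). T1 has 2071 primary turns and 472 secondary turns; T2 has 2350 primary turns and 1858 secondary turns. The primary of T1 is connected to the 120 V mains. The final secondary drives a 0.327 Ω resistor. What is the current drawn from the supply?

I_supply ≈ 11.9 A

Secondary of T1: V = 120.00 × 472/2071 = 27.349 V.
Secondary of T2: V = 27.349 × 1858/2350 = 21.623 V.
I_load = 21.623/0.327 = 66.126 A, so P_out = 21.623 × 66.126 = 1429.9 W.
All ideal ⇒ P_in = P_out, so I_supply = 1429.9/120 = 11.9 A.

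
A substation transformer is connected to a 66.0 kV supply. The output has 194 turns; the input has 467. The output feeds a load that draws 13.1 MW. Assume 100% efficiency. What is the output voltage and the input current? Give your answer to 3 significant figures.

V_out ≈ 27400 V, I_in ≈ 198 A

V_out = V_in × N_out/N_in = 66000 × 194/467 = 27418 V.
I_out = P/V_out = 1.31×10^7/27418 = 477.80 A.
I_in = I_out × N_out/N_in = 477.80 × 194/467 = 198 A.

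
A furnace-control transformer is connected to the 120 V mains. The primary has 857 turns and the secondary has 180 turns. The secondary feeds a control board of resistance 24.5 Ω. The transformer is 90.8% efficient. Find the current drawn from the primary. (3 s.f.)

I_p ≈ 0.238 A

V_s = 120 × 180/857 = 25.204 V.
I_s = V_s/R = 25.204/24.5 = 1.0287 A.
P_out = V_s I_s = 25.204 × 1.0287 = 25.929 W.
P_in = P_out/η = 25.929/0.908 = 28.556 W.
I_p = P_in/V_p = 28.556/120 = 0.238 A.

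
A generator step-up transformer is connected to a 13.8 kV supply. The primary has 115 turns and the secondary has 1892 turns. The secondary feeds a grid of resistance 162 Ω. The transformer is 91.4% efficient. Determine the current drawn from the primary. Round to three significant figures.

V_s = 13800 × 1892/115 = 227040 V.
I_s = V_s/R = 227040/162 = 1401.5 A.
P_out = V_s I_s = 227040 × 1401.5 = 3.1819×10^8 W.
P_in = P_out/η = 3.1819×10^8/0.914 = 3.4813×10^8 W.
I_p = P_in/V_p = 3.4813×10^8/13800 = 25200 A.

I_p ≈ 25200 A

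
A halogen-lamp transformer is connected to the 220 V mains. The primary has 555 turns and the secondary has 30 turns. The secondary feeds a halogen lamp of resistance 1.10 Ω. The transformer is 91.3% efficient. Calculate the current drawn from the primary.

V_s = 220 × 30/555 = 11.892 V.
I_s = V_s/R = 11.892/1.10 = 10.811 A.
P_out = V_s I_s = 11.892 × 10.811 = 128.56 W.
P_in = P_out/η = 128.56/0.913 = 140.81 W.
I_p = P_in/V_p = 140.81/220 = 0.640 A.

I_p ≈ 0.640 A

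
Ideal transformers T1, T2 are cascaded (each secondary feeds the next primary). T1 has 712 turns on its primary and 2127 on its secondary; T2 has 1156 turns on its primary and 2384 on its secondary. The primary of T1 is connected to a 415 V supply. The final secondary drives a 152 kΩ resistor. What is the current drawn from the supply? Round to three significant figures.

Secondary of T1: V = 415.00 × 2127/712 = 1239.8 V.
Secondary of T2: V = 1239.8 × 2384/1156 = 2556.7 V.
I_load = 2556.7/152000 = 0.016821 A, so P_out = 2556.7 × 0.016821 = 43.006 W.
All ideal ⇒ P_in = P_out, so I_supply = 43.006/415 = 0.104 A.

I_supply ≈ 0.104 A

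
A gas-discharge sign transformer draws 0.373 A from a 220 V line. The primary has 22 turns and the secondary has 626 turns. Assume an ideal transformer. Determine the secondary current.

I_s ≈ 0.0131 A

I_s/I_p = N_p/N_s, so I_s = 0.373 × 22/626 = 0.0131 A.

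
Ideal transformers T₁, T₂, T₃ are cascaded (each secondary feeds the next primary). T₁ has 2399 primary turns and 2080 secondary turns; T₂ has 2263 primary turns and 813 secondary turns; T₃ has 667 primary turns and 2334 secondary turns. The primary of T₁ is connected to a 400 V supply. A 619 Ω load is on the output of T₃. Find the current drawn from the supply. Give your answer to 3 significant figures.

I_supply ≈ 0.768 A

Secondary of T₁: V = 400.00 × 2080/2399 = 346.81 V.
Secondary of T₂: V = 346.81 × 813/2263 = 124.59 V.
Secondary of T₃: V = 124.59 × 2334/667 = 435.99 V.
I_load = 435.99/619 = 0.70434 A, so P_out = 435.99 × 0.70434 = 307.08 W.
All ideal ⇒ P_in = P_out, so I_supply = 307.08/400 = 0.768 A.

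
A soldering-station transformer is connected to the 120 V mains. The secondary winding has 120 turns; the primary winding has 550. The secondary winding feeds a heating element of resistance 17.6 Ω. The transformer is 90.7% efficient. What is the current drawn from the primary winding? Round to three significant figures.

I_p ≈ 0.358 A

V_s = 120 × 120/550 = 26.182 V.
I_s = V_s/R = 26.182/17.6 = 1.4876 A.
P_out = V_s I_s = 26.182 × 1.4876 = 38.948 W.
P_in = P_out/η = 38.948/0.907 = 42.942 W.
I_p = P_in/V_p = 42.942/120 = 0.358 A.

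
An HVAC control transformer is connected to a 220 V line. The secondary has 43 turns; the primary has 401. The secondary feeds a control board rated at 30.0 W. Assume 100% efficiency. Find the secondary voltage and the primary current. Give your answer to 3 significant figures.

V_s ≈ 23.6 V, I_p ≈ 0.136 A

V_s = V_p × N_s/N_p = 220 × 43/401 = 23.591 V.
I_s = P/V_s = 30.0/23.591 = 1.2717 A.
I_p = I_s × N_s/N_p = 1.2717 × 43/401 = 0.136 A.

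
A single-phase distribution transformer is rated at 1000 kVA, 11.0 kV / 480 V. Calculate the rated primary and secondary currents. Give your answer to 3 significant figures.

I_p = S/V_p = 1000000/11000 = 90.9 A.
I_s = S/V_s = 1000000/480 = 2080 A.

I_p ≈ 90.9 A, I_s ≈ 2080 A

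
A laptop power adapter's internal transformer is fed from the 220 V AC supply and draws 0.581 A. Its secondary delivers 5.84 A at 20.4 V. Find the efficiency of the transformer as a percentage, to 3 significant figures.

η ≈ 93.2%

P_in = 220 × 0.581 = 127.820 W.
P_out = 20.4 × 5.84 = 119.136 W.
η = P_out/P_in = 119.136/127.820 = 0.932.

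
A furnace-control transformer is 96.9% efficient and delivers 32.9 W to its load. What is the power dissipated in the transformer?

P_loss ≈ 1.05 W

P_in = P_out/η = 32.9/0.969 = 33.9525 W.
P_loss = P_in − P_out = 33.9525 − 32.9 = 1.05 W.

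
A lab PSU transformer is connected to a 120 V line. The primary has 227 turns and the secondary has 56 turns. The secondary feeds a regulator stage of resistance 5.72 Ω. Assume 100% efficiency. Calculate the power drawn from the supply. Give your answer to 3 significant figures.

V_s = V_p × N_s/N_p = 120 × 56/227 = 29.604 V.
I_s = V_s/R = 29.604/5.72 = 5.1754 A.
I_p = I_s × N_s/N_p = 5.1754 × 56/227 = 1.2768 A.
P = V_p I_p = 120 × 1.2768 = 153 W.

P ≈ 153 W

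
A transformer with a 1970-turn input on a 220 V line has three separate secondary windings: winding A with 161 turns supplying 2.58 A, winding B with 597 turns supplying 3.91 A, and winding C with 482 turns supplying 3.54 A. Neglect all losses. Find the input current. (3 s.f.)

I_in ≈ 2.26 A

V_A = 220 × 161/1970 = 17.980 V; V_B = 220 × 597/1970 = 66.670 V; V_C = 220 × 482/1970 = 53.827 V.
P_out = V_A I_A + V_B I_B + V_C I_C = 17.980×2.58 + 66.670×3.91 + 53.827×3.54 = 46.388 + 260.68 + 190.55 = 497.62 W.
Ideal ⇒ P_in = P_out, so I_in = P_out/V_in = 497.62/220 = 2.26 A.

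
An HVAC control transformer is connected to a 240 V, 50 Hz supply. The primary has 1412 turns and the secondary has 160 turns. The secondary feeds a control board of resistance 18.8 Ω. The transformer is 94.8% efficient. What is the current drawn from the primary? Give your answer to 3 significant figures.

I_p ≈ 0.173 A

V_s = 240 × 160/1412 = 27.195 V.
I_s = V_s/R = 27.195/18.8 = 1.4466 A.
P_out = V_s I_s = 27.195 × 1.4466 = 39.340 W.
P_in = P_out/η = 39.340/0.948 = 41.498 W.
I_p = P_in/V_p = 41.498/240 = 0.173 A.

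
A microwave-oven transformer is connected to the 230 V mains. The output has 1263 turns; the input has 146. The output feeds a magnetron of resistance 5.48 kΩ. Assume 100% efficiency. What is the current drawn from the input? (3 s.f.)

V_out = V_in × N_out/N_in = 230 × 1263/146 = 1989.7 V.
I_out = V_out/R = 1989.7/5480 = 0.36308 A.
For an ideal transformer I_in N_in = I_out N_out, so I_in = 0.36308 × 1263/146 = 3.14 A.

I_in ≈ 3.14 A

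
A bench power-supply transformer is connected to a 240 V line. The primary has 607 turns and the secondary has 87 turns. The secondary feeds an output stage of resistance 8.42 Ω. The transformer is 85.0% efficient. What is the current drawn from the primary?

V_s = 240 × 87/607 = 34.399 V.
I_s = V_s/R = 34.399/8.42 = 4.0854 A.
P_out = V_s I_s = 34.399 × 4.0854 = 140.53 W.
P_in = P_out/η = 140.53/0.850 = 165.33 W.
I_p = P_in/V_p = 165.33/240 = 0.689 A.

I_p ≈ 0.689 A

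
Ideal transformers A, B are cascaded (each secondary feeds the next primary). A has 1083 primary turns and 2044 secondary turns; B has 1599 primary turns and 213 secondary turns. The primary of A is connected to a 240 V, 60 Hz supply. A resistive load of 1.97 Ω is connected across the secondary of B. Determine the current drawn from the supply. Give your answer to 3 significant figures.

Secondary of A: V = 240.00 × 2044/1083 = 452.96 V.
Secondary of B: V = 452.96 × 213/1599 = 60.339 V.
I_load = 60.339/1.97 = 30.629 A, so P_out = 60.339 × 30.629 = 1848.1 W.
All ideal ⇒ P_in = P_out, so I_supply = 1848.1/240 = 7.70 A.

I_supply ≈ 7.70 A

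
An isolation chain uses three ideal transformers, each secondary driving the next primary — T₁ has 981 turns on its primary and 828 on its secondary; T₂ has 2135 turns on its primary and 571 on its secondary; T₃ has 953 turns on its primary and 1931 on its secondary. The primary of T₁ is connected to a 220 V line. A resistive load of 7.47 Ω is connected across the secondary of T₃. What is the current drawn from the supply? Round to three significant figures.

After T₁: V = 220.00 × 828/981 = 185.69 V.
After T₂: V = 185.69 × 571/2135 = 49.662 V.
After T₃: V = 49.662 × 1931/953 = 100.63 V.
I_load = 100.63/7.47 = 13.471 A, so P_out = 100.63 × 13.471 = 1355.5 W.
All ideal ⇒ P_in = P_out, so I_supply = 1355.5/220 = 6.16 A.

I_supply ≈ 6.16 A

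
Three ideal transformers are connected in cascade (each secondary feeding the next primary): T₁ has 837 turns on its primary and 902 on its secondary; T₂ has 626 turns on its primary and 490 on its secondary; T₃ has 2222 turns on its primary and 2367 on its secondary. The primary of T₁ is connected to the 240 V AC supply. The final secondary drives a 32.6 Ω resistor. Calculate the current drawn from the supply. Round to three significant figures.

Secondary of T₁: V = 240.00 × 902/837 = 258.64 V.
Secondary of T₂: V = 258.64 × 490/626 = 202.45 V.
Secondary of T₃: V = 202.45 × 2367/2222 = 215.66 V.
I_load = 215.66/32.6 = 6.6153 A, so P_out = 215.66 × 6.6153 = 1426.7 W.
All ideal ⇒ P_in = P_out, so I_supply = 1426.7/240 = 5.94 A.

I_supply ≈ 5.94 A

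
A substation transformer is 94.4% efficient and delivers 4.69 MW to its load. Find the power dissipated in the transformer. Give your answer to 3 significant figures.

P_in = P_out/η = 4.69×10^6/0.944 = 4.96822×10^6 W.
P_loss = P_in − P_out = 4.96822×10^6 − 4.69×10^6 = 278000 W.

P_loss ≈ 278000 W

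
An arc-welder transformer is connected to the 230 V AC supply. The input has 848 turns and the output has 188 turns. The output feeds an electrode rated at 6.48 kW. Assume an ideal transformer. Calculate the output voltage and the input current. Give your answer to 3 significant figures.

V_out ≈ 51.0 V, I_in ≈ 28.2 A

V_out = V_in × N_out/N_in = 230 × 188/848 = 50.991 V.
I_out = P/V_out = 6480/50.991 = 127.08 A.
I_in = I_out × N_out/N_in = 127.08 × 188/848 = 28.2 A.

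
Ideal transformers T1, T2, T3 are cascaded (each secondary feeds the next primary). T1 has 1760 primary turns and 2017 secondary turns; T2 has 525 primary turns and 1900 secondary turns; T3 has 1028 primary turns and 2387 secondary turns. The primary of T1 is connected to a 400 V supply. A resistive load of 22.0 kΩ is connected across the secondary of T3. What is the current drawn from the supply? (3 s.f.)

After T1: V = 400.00 × 2017/1760 = 458.41 V.
After T2: V = 458.41 × 1900/525 = 1659.0 V.
After T3: V = 1659.0 × 2387/1028 = 3852.2 V.
I_load = 3852.2/22000 = 0.17510 A, so P_out = 3852.2 × 0.17510 = 674.51 W.
All ideal ⇒ P_in = P_out, so I_supply = 674.51/400 = 1.69 A.

I_supply ≈ 1.69 A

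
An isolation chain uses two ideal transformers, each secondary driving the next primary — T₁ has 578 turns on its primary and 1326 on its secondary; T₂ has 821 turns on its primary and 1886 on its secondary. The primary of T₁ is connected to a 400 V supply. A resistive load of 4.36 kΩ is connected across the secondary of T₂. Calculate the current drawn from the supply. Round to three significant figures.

After T₁: V = 400.00 × 1326/578 = 917.65 V.
After T₂: V = 917.65 × 1886/821 = 2108.0 V.
I_load = 2108.0/4360 = 0.48349 A, so P_out = 2108.0 × 0.48349 = 1019.2 W.
All ideal ⇒ P_in = P_out, so I_supply = 1019.2/400 = 2.55 A.

I_supply ≈ 2.55 A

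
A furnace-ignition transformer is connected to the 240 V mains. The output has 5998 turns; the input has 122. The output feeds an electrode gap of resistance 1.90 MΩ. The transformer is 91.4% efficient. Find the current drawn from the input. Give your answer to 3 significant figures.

I_in ≈ 0.334 A

V_out = 240 × 5998/122 = 11799 V.
I_out = V_out/R = 11799/(1.90×10^6) = 0.0062102 A.
P_out = V_out I_out = 11799 × 0.0062102 = 73.276 W.
P_in = P_out/η = 73.276/0.914 = 80.171 W.
I_in = P_in/V_in = 80.171/240 = 0.334 A.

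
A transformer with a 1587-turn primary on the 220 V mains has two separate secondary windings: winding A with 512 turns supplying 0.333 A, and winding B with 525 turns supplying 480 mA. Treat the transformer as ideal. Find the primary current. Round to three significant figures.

V_A = 220 × 512/1587 = 70.977 V; V_B = 220 × 525/1587 = 72.779 V.
P_out = V_A I_A + V_B I_B = 70.977×0.333 + 72.779×0.480 = 23.635 + 34.934 = 58.569 W.
Ideal ⇒ P_in = P_out, so I_p = P_out/V_p = 58.569/220 = 0.266 A.

I_p ≈ 0.266 A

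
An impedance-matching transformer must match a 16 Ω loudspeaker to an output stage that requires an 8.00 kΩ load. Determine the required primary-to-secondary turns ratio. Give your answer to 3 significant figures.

Z_p/Z_s = (N_p/N_s)², so N_p/N_s = √(8000/16) = √500 = 22.4.

N_p/N_s ≈ 22.4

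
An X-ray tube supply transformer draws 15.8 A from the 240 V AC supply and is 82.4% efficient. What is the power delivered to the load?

P_in = V_p I_p = 240 × 15.8 = 3792.0 W.
P_out = η P_in = 0.824 × 3792.0 = 3120 W.

P_out ≈ 3120 W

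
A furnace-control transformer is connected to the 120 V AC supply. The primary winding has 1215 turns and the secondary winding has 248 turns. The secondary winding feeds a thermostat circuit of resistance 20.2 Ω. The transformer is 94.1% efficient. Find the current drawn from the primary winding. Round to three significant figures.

I_p ≈ 0.263 A

V_s = 120 × 248/1215 = 24.494 V.
I_s = V_s/R = 24.494/20.2 = 1.2126 A.
P_out = V_s I_s = 24.494 × 1.2126 = 29.700 W.
P_in = P_out/η = 29.700/0.941 = 31.563 W.
I_p = P_in/V_p = 31.563/120 = 0.263 A.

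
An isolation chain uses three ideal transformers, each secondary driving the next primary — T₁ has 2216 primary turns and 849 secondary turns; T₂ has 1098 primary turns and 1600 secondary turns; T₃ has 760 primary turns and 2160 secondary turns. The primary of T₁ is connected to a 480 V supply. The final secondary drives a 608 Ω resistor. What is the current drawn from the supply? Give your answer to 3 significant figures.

I_supply ≈ 1.99 A

Secondary of T₁: V = 480.00 × 849/2216 = 183.90 V.
Secondary of T₂: V = 183.90 × 1600/1098 = 267.98 V.
Secondary of T₃: V = 267.98 × 2160/760 = 761.62 V.
I_load = 761.62/608 = 1.2527 A, so P_out = 761.62 × 1.2527 = 954.05 W.
All ideal ⇒ P_in = P_out, so I_supply = 954.05/480 = 1.99 A.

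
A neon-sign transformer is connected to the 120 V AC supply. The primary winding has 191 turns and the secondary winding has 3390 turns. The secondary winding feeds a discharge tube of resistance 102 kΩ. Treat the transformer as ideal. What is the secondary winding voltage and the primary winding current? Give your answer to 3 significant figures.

V_s = V_p × N_s/N_p = 120 × 3390/191 = 2129.8 V.
I_s = V_s/R = 2129.8/102000 = 0.020881 A.
I_p = I_s × N_s/N_p = 0.020881 × 3390/191 = 0.371 A.

V_s ≈ 2130 V, I_p ≈ 0.371 A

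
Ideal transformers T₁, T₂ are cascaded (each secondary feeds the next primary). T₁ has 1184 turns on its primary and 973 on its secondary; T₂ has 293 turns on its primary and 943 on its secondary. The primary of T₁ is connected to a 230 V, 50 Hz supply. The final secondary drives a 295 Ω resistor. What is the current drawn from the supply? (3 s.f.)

Secondary of T₁: V = 230.00 × 973/1184 = 189.01 V.
Secondary of T₂: V = 189.01 × 943/293 = 608.32 V.
I_load = 608.32/295 = 2.0621 A, so P_out = 608.32 × 2.0621 = 1254.4 W.
All ideal ⇒ P_in = P_out, so I_supply = 1254.4/230 = 5.45 A.

I_supply ≈ 5.45 A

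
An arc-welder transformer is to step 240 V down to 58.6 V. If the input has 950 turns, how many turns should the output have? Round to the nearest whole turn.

N_out = 232 turns

N_out/N_in = V_out/V_in, so N_out = 950 × 58.6/240 = 232.0 ≈ 232 turns.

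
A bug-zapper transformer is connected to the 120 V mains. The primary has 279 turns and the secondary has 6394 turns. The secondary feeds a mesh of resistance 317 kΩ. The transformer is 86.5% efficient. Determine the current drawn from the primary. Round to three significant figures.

V_s = 120 × 6394/279 = 2750.1 V.
I_s = V_s/R = 2750.1/317000 = 0.0086754 A.
P_out = V_s I_s = 2750.1 × 0.0086754 = 23.858 W.
P_in = P_out/η = 23.858/0.865 = 27.582 W.
I_p = P_in/V_p = 27.582/120 = 0.230 A.

I_p ≈ 0.230 A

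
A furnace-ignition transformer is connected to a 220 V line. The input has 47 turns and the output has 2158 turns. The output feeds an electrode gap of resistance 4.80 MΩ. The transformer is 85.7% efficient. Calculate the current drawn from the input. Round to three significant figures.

I_in ≈ 0.113 A

V_out = 220 × 2158/47 = 10101 V.
I_out = V_out/R = 10101/(4.80×10^6) = 0.0021044 A.
P_out = V_out I_out = 10101 × 0.0021044 = 21.257 W.
P_in = P_out/η = 21.257/0.857 = 24.804 W.
I_in = P_in/V_in = 24.804/220 = 0.113 A.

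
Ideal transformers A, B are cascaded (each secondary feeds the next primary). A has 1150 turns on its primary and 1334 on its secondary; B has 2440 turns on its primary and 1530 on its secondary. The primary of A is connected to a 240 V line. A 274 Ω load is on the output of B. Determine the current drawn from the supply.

I_supply ≈ 0.463 A

After A: V = 240.00 × 1334/1150 = 278.40 V.
After B: V = 278.40 × 1530/2440 = 174.57 V.
I_load = 174.57/274 = 0.63712 A, so P_out = 174.57 × 0.63712 = 111.22 W.
All ideal ⇒ P_in = P_out, so I_supply = 111.22/240 = 0.463 A.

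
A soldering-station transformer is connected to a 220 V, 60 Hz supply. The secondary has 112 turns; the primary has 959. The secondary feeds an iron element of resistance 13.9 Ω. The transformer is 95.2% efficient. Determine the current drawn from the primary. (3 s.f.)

I_p ≈ 0.227 A

V_s = 220 × 112/959 = 25.693 V.
I_s = V_s/R = 25.693/13.9 = 1.8484 A.
P_out = V_s I_s = 25.693 × 1.8484 = 47.493 W.
P_in = P_out/η = 47.493/0.952 = 49.888 W.
I_p = P_in/V_p = 49.888/220 = 0.227 A.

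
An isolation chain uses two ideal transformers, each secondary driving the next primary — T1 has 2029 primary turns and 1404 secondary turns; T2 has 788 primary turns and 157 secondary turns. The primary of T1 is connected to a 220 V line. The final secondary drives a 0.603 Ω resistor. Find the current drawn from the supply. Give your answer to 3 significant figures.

After T1: V = 220.00 × 1404/2029 = 152.23 V.
After T2: V = 152.23 × 157/788 = 30.331 V.
I_load = 30.331/0.603 = 50.300 A, so P_out = 30.331 × 50.300 = 1525.6 W.
All ideal ⇒ P_in = P_out, so I_supply = 1525.6/220 = 6.93 A.

I_supply ≈ 6.93 A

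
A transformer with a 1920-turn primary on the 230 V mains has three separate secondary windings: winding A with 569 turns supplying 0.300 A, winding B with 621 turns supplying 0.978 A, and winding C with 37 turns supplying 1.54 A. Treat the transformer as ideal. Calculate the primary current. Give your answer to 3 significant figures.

I_p ≈ 0.435 A

V_A = 230 × 569/1920 = 68.161 V; V_B = 230 × 621/1920 = 74.391 V; V_C = 230 × 37/1920 = 4.4323 V.
P_out = V_A I_A + V_B I_B + V_C I_C = 68.161×0.300 + 74.391×0.978 + 4.4323×1.54 = 20.448 + 72.754 + 6.8257 = 100.03 W.
Ideal ⇒ P_in = P_out, so I_p = P_out/V_p = 100.03/230 = 0.435 A.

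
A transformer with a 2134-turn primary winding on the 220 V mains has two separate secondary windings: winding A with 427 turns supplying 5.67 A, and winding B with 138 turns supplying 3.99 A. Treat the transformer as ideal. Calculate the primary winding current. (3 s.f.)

I_p ≈ 1.39 A

V_A = 220 × 427/2134 = 44.021 V; V_B = 220 × 138/2134 = 14.227 V.
P_out = V_A I_A + V_B I_B = 44.021×5.67 + 14.227×3.99 = 249.60 + 56.765 = 306.36 W.
Ideal ⇒ P_in = P_out, so I_p = P_out/V_p = 306.36/220 = 1.39 A.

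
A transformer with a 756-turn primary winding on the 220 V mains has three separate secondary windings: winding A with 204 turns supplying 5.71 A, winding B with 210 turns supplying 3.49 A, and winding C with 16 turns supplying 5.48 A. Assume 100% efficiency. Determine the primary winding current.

V_A = 220 × 204/756 = 59.365 V; V_B = 220 × 210/756 = 61.111 V; V_C = 220 × 16/756 = 4.6561 V.
P_out = V_A I_A + V_B I_B + V_C I_C = 59.365×5.71 + 61.111×3.49 + 4.6561×5.48 = 338.97 + 213.28 + 25.515 = 577.77 W.
Ideal ⇒ P_in = P_out, so I_p = P_out/V_p = 577.77/220 = 2.63 A.

I_p ≈ 2.63 A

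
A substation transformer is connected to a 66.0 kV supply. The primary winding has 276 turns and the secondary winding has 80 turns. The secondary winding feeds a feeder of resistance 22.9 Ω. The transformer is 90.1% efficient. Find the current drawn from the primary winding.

I_p ≈ 269 A

V_s = 66000 × 80/276 = 19130 V.
I_s = V_s/R = 19130/22.9 = 835.39 A.
P_out = V_s I_s = 19130 × 835.39 = 1.5981×10^7 W.
P_in = P_out/η = 1.5981×10^7/0.901 = 1.7737×10^7 W.
I_p = P_in/V_p = 1.7737×10^7/66000 = 269 A.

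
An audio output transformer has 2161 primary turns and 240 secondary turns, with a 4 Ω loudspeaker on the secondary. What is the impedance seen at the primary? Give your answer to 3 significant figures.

Z_p ≈ 324 Ω

Z_p = (N_p/N_s)² × Z_s = (2161/240)² × 4 = 324 Ω.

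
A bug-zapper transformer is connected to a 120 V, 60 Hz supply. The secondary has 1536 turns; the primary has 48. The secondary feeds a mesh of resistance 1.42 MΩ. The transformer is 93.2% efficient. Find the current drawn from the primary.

I_p ≈ 0.0928 A

V_s = 120 × 1536/48 = 3840.0 V.
I_s = V_s/R = 3840.0/(1.42×10^6) = 0.0027042 A.
P_out = V_s I_s = 3840.0 × 0.0027042 = 10.384 W.
P_in = P_out/η = 10.384/0.932 = 11.142 W.
I_p = P_in/V_p = 11.142/120 = 0.0928 A.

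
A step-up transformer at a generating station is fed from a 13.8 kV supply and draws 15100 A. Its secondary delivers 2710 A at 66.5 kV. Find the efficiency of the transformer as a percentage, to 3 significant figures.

P_in = 13800 × 15100 = 2.08380×10^8 W.
P_out = 66500 × 2710 = 1.80215×10^8 W.
η = P_out/P_in = 1.80215×10^8/(2.08380×10^8) = 0.865.

η ≈ 86.5%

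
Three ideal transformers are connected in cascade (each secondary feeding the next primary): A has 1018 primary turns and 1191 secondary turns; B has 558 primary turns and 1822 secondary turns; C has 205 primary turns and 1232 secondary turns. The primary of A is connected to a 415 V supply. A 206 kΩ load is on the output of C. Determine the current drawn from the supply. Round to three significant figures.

I_supply ≈ 1.06 A

Secondary of A: V = 415.00 × 1191/1018 = 485.53 V.
Secondary of B: V = 485.53 × 1822/558 = 1585.4 V.
Secondary of C: V = 1585.4 × 1232/205 = 9527.6 V.
I_load = 9527.6/206000 = 0.046250 A, so P_out = 9527.6 × 0.046250 = 440.66 W.
All ideal ⇒ P_in = P_out, so I_supply = 440.66/415 = 1.06 A.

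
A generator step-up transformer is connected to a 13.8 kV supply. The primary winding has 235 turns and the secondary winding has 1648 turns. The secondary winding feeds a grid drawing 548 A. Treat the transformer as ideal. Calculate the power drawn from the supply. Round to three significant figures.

P ≈ 5.30×10^7 W

I_p = I_s × N_s/N_p = 548 × 1648/235 = 3843.0 A.
P = V_p I_p = 13800 × 3843.0 = 5.30×10^7 W.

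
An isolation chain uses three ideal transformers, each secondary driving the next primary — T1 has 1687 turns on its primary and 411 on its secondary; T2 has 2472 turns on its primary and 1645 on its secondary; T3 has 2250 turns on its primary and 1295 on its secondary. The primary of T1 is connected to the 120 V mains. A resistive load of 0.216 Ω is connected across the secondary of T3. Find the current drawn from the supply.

Secondary of T1: V = 120.00 × 411/1687 = 29.235 V.
Secondary of T2: V = 29.235 × 1645/2472 = 19.455 V.
Secondary of T3: V = 19.455 × 1295/2250 = 11.197 V.
I_load = 11.197/0.216 = 51.839 A, so P_out = 11.197 × 51.839 = 580.46 W.
All ideal ⇒ P_in = P_out, so I_supply = 580.46/120 = 4.84 A.

I_supply ≈ 4.84 A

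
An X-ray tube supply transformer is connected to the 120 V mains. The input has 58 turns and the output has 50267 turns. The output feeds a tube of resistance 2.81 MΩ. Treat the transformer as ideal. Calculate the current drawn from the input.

V_out = V_in × N_out/N_in = 120 × 50267/58 = 104000 V.
I_out = V_out/R = 104000/(2.81×10^6) = 0.037011 A.
For an ideal transformer I_in N_in = I_out N_out, so I_in = 0.037011 × 50267/58 = 32.1 A.

I_in ≈ 32.1 A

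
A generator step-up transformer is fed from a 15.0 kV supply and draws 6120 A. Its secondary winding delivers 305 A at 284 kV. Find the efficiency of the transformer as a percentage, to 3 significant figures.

P_in = 15000 × 6120 = 9.18000×10^7 W.
P_out = 284000 × 305 = 8.66200×10^7 W.
η = P_out/P_in = 8.66200×10^7/(9.18000×10^7) = 0.944.

η ≈ 94.4%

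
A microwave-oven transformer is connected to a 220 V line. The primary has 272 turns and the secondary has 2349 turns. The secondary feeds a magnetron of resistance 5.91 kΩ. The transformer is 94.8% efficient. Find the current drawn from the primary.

I_p ≈ 2.93 A

V_s = 220 × 2349/272 = 1899.9 V.
I_s = V_s/R = 1899.9/5910 = 0.32148 A.
P_out = V_s I_s = 1899.9 × 0.32148 = 610.78 W.
P_in = P_out/η = 610.78/0.948 = 644.28 W.
I_p = P_in/V_p = 644.28/220 = 2.93 A.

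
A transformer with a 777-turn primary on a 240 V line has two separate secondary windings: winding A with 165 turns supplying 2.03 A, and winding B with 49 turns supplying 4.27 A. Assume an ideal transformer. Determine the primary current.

V_A = 240 × 165/777 = 50.965 V; V_B = 240 × 49/777 = 15.135 V.
P_out = V_A I_A + V_B I_B = 50.965×2.03 + 15.135×4.27 = 103.46 + 64.627 = 168.09 W.
Ideal ⇒ P_in = P_out, so I_p = P_out/V_p = 168.09/240 = 0.700 A.

I_p ≈ 0.700 A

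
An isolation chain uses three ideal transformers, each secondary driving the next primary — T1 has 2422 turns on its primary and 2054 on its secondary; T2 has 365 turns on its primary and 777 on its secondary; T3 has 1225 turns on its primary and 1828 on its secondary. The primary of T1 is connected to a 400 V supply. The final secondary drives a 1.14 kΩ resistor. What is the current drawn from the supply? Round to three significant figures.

Secondary of T1: V = 400.00 × 2054/2422 = 339.22 V.
Secondary of T2: V = 339.22 × 777/365 = 722.13 V.
Secondary of T3: V = 722.13 × 1828/1225 = 1077.6 V.
I_load = 1077.6/1140 = 0.94526 A, so P_out = 1077.6 × 0.94526 = 1018.6 W.
All ideal ⇒ P_in = P_out, so I_supply = 1018.6/400 = 2.55 A.

I_supply ≈ 2.55 A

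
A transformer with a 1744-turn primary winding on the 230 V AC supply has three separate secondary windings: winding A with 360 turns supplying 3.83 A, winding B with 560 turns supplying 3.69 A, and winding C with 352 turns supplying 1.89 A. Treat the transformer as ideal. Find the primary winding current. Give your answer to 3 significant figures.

V_A = 230 × 360/1744 = 47.477 V; V_B = 230 × 560/1744 = 73.853 V; V_C = 230 × 352/1744 = 46.422 V.
P_out = V_A I_A + V_B I_B + V_C I_C = 47.477×3.83 + 73.853×3.69 + 46.422×1.89 = 181.84 + 272.52 + 87.738 = 542.09 W.
Ideal ⇒ P_in = P_out, so I_p = P_out/V_p = 542.09/230 = 2.36 A.

I_p ≈ 2.36 A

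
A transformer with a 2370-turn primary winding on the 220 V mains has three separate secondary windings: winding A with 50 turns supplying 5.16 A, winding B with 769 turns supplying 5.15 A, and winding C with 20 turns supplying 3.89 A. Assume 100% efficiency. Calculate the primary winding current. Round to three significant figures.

I_p ≈ 1.81 A

V_A = 220 × 50/2370 = 4.6414 V; V_B = 220 × 769/2370 = 71.384 V; V_C = 220 × 20/2370 = 1.8565 V.
P_out = V_A I_A + V_B I_B + V_C I_C = 4.6414×5.16 + 71.384×5.15 + 1.8565×3.89 = 23.949 + 367.63 + 7.2219 = 398.80 W.
Ideal ⇒ P_in = P_out, so I_p = P_out/V_p = 398.80/220 = 1.81 A.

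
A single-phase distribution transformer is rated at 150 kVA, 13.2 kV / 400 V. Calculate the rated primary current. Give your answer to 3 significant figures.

I_p = S/V_p = 150000/13200 = 11.4 A.

I_p ≈ 11.4 A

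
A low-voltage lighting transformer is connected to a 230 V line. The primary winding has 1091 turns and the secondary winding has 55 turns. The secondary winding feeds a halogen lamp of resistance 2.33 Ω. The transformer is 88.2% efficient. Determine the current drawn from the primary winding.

V_s = 230 × 55/1091 = 11.595 V.
I_s = V_s/R = 11.595/2.33 = 4.9763 A.
P_out = V_s I_s = 11.595 × 4.9763 = 57.700 W.
P_in = P_out/η = 57.700/0.882 = 65.419 W.
I_p = P_in/V_p = 65.419/230 = 0.284 A.

I_p ≈ 0.284 A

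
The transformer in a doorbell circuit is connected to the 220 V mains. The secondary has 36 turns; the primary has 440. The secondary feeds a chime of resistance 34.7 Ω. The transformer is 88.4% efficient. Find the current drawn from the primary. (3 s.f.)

I_p ≈ 0.0480 A

V_s = 220 × 36/440 = 18.000 V.
I_s = V_s/R = 18.000/34.7 = 0.51873 A.
P_out = V_s I_s = 18.000 × 0.51873 = 9.3372 W.
P_in = P_out/η = 9.3372/0.884 = 10.562 W.
I_p = P_in/V_p = 10.562/220 = 0.0480 A.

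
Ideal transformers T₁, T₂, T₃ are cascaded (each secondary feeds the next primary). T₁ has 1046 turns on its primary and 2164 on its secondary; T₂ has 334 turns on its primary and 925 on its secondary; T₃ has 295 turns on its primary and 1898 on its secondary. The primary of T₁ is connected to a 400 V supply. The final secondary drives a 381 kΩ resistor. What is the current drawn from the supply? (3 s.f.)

After T₁: V = 400.00 × 2164/1046 = 827.53 V.
After T₂: V = 827.53 × 925/334 = 2291.8 V.
After T₃: V = 2291.8 × 1898/295 = 14745 V.
I_load = 14745/381000 = 0.038702 A, so P_out = 14745 × 0.038702 = 570.67 W.
All ideal ⇒ P_in = P_out, so I_supply = 570.67/400 = 1.43 A.

I_supply ≈ 1.43 A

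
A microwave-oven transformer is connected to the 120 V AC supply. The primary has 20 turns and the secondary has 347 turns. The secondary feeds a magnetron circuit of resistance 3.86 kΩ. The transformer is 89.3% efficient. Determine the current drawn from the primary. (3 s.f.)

I_p ≈ 10.5 A

V_s = 120 × 347/20 = 2082.0 V.
I_s = V_s/R = 2082.0/3860 = 0.53938 A.
P_out = V_s I_s = 2082.0 × 0.53938 = 1123.0 W.
P_in = P_out/η = 1123.0/0.893 = 1257.5 W.
I_p = P_in/V_p = 1257.5/120 = 10.5 A.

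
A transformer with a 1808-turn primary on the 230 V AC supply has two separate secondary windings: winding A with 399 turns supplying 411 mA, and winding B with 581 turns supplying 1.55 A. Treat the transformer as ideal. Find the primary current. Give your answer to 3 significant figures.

V_A = 230 × 399/1808 = 50.758 V; V_B = 230 × 581/1808 = 73.910 V.
P_out = V_A I_A + V_B I_B = 50.758×0.411 + 73.910×1.55 = 20.861 + 114.56 = 135.42 W.
Ideal ⇒ P_in = P_out, so I_p = P_out/V_p = 135.42/230 = 0.589 A.

I_p ≈ 0.589 A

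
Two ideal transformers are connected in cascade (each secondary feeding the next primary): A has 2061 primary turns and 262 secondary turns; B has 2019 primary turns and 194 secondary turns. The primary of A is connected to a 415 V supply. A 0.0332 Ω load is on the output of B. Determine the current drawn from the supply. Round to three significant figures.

Secondary of A: V = 415.00 × 262/2061 = 52.756 V.
Secondary of B: V = 52.756 × 194/2019 = 5.0692 V.
I_load = 5.0692/0.0332 = 152.69 A, so P_out = 5.0692 × 152.69 = 773.99 W.
All ideal ⇒ P_in = P_out, so I_supply = 773.99/415 = 1.87 A.

I_supply ≈ 1.87 A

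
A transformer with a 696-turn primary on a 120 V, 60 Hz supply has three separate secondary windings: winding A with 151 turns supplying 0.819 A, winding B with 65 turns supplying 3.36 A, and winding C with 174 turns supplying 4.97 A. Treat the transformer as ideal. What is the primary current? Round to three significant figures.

I_p ≈ 1.73 A

V_A = 120 × 151/696 = 26.034 V; V_B = 120 × 65/696 = 11.207 V; V_C = 120 × 174/696 = 30.000 V.
P_out = V_A I_A + V_B I_B + V_C I_C = 26.034×0.819 + 11.207×3.36 + 30.000×4.97 = 21.322 + 37.655 + 149.10 = 208.08 W.
Ideal ⇒ P_in = P_out, so I_p = P_out/V_p = 208.08/120 = 1.73 A.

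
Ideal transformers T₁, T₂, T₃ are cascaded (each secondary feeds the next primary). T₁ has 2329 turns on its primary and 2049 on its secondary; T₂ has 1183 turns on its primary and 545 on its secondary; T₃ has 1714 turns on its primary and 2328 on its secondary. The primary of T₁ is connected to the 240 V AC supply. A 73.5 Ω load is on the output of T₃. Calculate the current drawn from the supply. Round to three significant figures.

I_supply ≈ 0.990 A

Secondary of T₁: V = 240.00 × 2049/2329 = 211.15 V.
Secondary of T₂: V = 211.15 × 545/1183 = 97.274 V.
Secondary of T₃: V = 97.274 × 2328/1714 = 132.12 V.
I_load = 132.12/73.5 = 1.7975 A, so P_out = 132.12 × 1.7975 = 237.49 W.
All ideal ⇒ P_in = P_out, so I_supply = 237.49/240 = 0.990 A.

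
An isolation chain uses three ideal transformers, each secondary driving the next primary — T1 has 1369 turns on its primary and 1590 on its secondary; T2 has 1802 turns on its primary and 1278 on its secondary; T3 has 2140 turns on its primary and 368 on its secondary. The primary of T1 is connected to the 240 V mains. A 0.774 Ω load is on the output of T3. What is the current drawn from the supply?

I_supply ≈ 6.22 A

After T1: V = 240.00 × 1590/1369 = 278.74 V.
After T2: V = 278.74 × 1278/1802 = 197.69 V.
After T3: V = 197.69 × 368/2140 = 33.995 V.
I_load = 33.995/0.774 = 43.921 A, so P_out = 33.995 × 43.921 = 1493.1 W.
All ideal ⇒ P_in = P_out, so I_supply = 1493.1/240 = 6.22 A.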